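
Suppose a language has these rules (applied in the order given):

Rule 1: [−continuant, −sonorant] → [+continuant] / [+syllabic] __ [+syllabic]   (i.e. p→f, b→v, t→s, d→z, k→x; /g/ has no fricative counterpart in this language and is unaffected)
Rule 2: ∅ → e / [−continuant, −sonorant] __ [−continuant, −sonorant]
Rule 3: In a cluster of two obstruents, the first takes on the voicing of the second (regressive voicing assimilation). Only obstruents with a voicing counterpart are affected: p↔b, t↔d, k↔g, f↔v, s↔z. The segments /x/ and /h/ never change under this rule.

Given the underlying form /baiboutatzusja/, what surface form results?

Rule 1 (intervocalic spirantization): /b/ is a stop between vowels /i/ and /o/, so it spirantizes to the fricative [v]. /t/ is a stop between vowels /u/ and /a/, so it spirantizes to the fricative [s]. /baiboutatzusja/ → baivousatzusja.
Rule 2 (stop-cluster e-epenthesis): no segment meets the environment; /baivousatzusja/ is unchanged.
Rule 3 (regressive voicing assimilation): /t/ precedes the voiced obstruent /z/, so it voices to [d] by assimilation. /baivousatzusja/ → baivousadzusja.

baivousadzusja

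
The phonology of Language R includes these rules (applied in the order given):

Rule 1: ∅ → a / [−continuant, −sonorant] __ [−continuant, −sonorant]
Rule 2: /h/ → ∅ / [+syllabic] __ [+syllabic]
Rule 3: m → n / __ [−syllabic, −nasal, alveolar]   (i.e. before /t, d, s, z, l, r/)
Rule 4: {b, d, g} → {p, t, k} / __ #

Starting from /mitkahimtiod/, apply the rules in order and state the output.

mitakaintiot

Rule 1 (stop-cluster a-epenthesis): /t/ and /k/ form a stop–stop cluster, so [a] is inserted between them. /mitkahimtiod/ → mitakahimtiod.
Rule 2 (intervocalic h-deletion): /h/ occurs between vowels /a/ and /i/, so it deletes. /mitakahimtiod/ → mitakaimtiod.
Rule 3 (nasal place assimilation): /m/ precedes the alveolar consonant /t/, so it assimilates in place to [n]. /mitakaimtiod/ → mitakaintiod.
Rule 4 (final devoicing): /d/ is a voiced stop in word-final position, so it devoices to [t]. /mitakaintiod/ → mitakaintiot.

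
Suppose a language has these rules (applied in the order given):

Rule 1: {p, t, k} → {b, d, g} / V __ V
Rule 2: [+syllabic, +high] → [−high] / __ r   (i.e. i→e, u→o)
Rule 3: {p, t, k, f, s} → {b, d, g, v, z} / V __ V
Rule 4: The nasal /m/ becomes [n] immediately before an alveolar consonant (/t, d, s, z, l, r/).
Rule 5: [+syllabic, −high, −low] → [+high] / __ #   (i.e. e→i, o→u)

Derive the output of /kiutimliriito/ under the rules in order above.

kiudinleriidu

Rule 1 (intervocalic voicing): /t/ is a voiceless stop between vowels /u/ and /i/, so it voices to [d]. /t/ is a voiceless stop between vowels /i/ and /o/, so it voices to [d]. /kiutimliriito/ → kiudimliriido.
Rule 2 (pre-rhotic lowering): /i/ is a high vowel immediately before /r/, so it lowers to [e]. /kiudimliriido/ → kiudimleriido.
Rule 3 (intervocalic voicing): no segment meets the environment; /kiudimleriido/ is unchanged.
Rule 4 (nasal place assimilation): /m/ precedes the alveolar consonant /l/, so it assimilates in place to [n]. /kiudimleriido/ → kiudinleriido.
Rule 5 (final vowel raising): /o/ is a mid vowel in word-final position, so it raises to [u]. /kiudinleriido/ → kiudinleriidu.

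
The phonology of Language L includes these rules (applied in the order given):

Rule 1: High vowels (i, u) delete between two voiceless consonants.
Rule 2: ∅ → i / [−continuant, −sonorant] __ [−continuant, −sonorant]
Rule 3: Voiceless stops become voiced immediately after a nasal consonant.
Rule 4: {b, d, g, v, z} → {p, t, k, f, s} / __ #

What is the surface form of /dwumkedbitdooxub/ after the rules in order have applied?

Rule 1 (high vowel syncope): no segment meets the environment; /dwumkedbitdooxub/ is unchanged.
Rule 2 (stop-cluster i-epenthesis): /d/ and /b/ form a stop–stop cluster, so [i] is inserted between them. /t/ and /d/ form a stop–stop cluster, so [i] is inserted between them. /dwumkedbitdooxub/ → dwumkedibitidooxub.
Rule 3 (post-nasal voicing): /k/ is a voiceless stop immediately after the nasal /m/, so it voices to [g]. /dwumkedibitidooxub/ → dwumgedibitidooxub.
Rule 4 (final devoicing): /b/ is a voiced obstruent in word-final position, so it devoices to [p]. /dwumgedibitidooxub/ → dwumgedibitidooxup.

dwumgedibitidooxup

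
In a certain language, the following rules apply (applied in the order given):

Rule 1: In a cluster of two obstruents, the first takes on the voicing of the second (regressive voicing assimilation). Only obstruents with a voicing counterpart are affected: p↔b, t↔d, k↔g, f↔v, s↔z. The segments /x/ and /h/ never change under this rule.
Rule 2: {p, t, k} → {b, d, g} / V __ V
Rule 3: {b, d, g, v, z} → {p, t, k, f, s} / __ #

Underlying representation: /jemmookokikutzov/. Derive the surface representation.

Rule 1 (regressive voicing assimilation): /t/ precedes the voiced obstruent /z/, so it voices to [d] by assimilation. /jemmookokikutzov/ → jemmookokikudzov.
Rule 2 (intervocalic voicing): /k/ is a voiceless stop between vowels /o/ and /o/, so it voices to [g]. /k/ is a voiceless stop between vowels /o/ and /i/, so it voices to [g]. /k/ is a voiceless stop between vowels /i/ and /u/, so it voices to [g]. /jemmookokikudzov/ → jemmoogogigudzov.
Rule 3 (final devoicing): /v/ is a voiced obstruent in word-final position, so it devoices to [f]. /jemmoogogigudzov/ → jemmoogogigudzof.

jemmoogogigudzof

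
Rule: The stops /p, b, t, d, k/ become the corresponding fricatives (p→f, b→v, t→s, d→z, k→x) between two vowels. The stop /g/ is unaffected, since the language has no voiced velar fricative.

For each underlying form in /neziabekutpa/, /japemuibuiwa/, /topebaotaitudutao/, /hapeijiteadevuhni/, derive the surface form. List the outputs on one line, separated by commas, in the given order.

/neziabekutpa/: /b/ is a stop between vowels /a/ and /e/, so it spirantizes to the fricative [v]. /k/ is a stop between vowels /e/ and /u/, so it spirantizes to the fricative [x]. → [neziavexutpa].
/japemuibuiwa/: /p/ is a stop between vowels /a/ and /e/, so it spirantizes to the fricative [f]. /b/ is a stop between vowels /i/ and /u/, so it spirantizes to the fricative [v]. → [jafemuivuiwa].
/topebaotaitudutao/: /p/ is a stop between vowels /o/ and /e/, so it spirantizes to the fricative [f]. /b/ is a stop between vowels /e/ and /a/, so it spirantizes to the fricative [v]. /t/ is a stop between vowels /o/ and /a/, so it spirantizes to the fricative [s]. /t/ is a stop between vowels /i/ and /u/, so it spirantizes to the fricative [s]. /d/ is a stop between vowels /u/ and /u/, so it spirantizes to the fricative [z]. /t/ is a stop between vowels /u/ and /a/, so it spirantizes to the fricative [s]. → [tofevaosaisuzusao].
/hapeijiteadevuhni/: /p/ is a stop between vowels /a/ and /e/, so it spirantizes to the fricative [f]. /t/ is a stop between vowels /i/ and /e/, so it spirantizes to the fricative [s]. /d/ is a stop between vowels /a/ and /e/, so it spirantizes to the fricative [z]. → [hafeijiseazevuhni].

neziavexutpa, jafemuivuiwa, tofevaosaisuzusao, hafeijiseazevuhni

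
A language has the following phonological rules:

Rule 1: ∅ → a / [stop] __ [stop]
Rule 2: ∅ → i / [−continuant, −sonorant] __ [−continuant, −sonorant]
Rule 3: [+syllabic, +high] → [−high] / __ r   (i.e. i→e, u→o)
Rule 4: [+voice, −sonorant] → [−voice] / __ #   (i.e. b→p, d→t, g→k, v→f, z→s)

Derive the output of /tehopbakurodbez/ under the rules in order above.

tehopabakorodabes

Rule 1 (stop-cluster a-epenthesis): /p/ and /b/ form a stop–stop cluster, so [a] is inserted between them. /d/ and /b/ form a stop–stop cluster, so [a] is inserted between them. /tehopbakurodbez/ → tehopabakurodabez.
Rule 2 (stop-cluster i-epenthesis): no segment meets the environment; /tehopabakurodabez/ is unchanged.
Rule 3 (pre-rhotic lowering): /u/ is a high vowel immediately before /r/, so it lowers to [o]. /tehopabakurodabez/ → tehopabakorodabez.
Rule 4 (final devoicing): /z/ is a voiced obstruent in word-final position, so it devoices to [s]. /tehopabakorodabez/ → tehopabakorodabes.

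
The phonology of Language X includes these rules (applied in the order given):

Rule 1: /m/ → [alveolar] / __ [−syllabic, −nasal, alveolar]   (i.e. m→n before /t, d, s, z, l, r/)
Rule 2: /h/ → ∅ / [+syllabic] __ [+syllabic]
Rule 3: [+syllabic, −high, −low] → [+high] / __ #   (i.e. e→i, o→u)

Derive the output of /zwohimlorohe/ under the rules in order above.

Rule 1 (nasal place assimilation): /m/ precedes the alveolar consonant /l/, so it assimilates in place to [n]. /zwohimlorohe/ → zwohinlorohe.
Rule 2 (intervocalic h-deletion): /h/ occurs between vowels /o/ and /i/, so it deletes. /h/ occurs between vowels /o/ and /e/, so it deletes. /zwohinlorohe/ → zwoinloroe.
Rule 3 (final vowel raising): /e/ is a mid vowel in word-final position, so it raises to [i]. /zwoinloroe/ → zwoinloroi.

zwoinloroi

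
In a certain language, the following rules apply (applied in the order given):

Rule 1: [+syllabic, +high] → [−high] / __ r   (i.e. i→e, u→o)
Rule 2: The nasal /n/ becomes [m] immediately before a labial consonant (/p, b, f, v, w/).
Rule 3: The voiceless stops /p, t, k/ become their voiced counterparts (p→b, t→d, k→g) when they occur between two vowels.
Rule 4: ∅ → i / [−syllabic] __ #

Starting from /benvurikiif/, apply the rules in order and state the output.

Rule 1 (pre-rhotic lowering): /u/ is a high vowel immediately before /r/, so it lowers to [o]. /benvurikiif/ → benvorikiif.
Rule 2 (nasal place assimilation): /n/ precedes the labial consonant /v/, so it assimilates in place to [m]. /benvorikiif/ → bemvorikiif.
Rule 3 (intervocalic voicing): /k/ is a voiceless stop between vowels /i/ and /i/, so it voices to [g]. /bemvorikiif/ → bemvorigiif.
Rule 4 (final i-epenthesis): the form ends in the consonant /f/, so [i] is inserted word-finally. /bemvorigiif/ → bemvorigiifi.

bemvorigiifi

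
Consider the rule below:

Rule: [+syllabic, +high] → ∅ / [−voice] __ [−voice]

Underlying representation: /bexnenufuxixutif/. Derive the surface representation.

bexnenufxxtf

/u/ is a high vowel flanked by voiceless consonants /f/ and /x/, so it deletes.
/i/ is a high vowel flanked by voiceless consonants /x/ and /x/, so it deletes.
/u/ is a high vowel flanked by voiceless consonants /x/ and /t/, so it deletes.
/i/ is a high vowel flanked by voiceless consonants /t/ and /f/, so it deletes.
Surface form: [bexnenufxxtf].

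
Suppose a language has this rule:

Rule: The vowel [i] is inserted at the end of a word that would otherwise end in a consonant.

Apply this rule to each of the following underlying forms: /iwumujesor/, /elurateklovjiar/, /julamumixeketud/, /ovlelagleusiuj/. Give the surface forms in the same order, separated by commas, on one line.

iwumujesori, elurateklovjiari, julamumixeketudi, ovlelagleusiuji

/iwumujesor/: the form ends in the consonant /r/, so [i] is inserted word-finally. → [iwumujesori].
/elurateklovjiar/: the form ends in the consonant /r/, so [i] is inserted word-finally. → [elurateklovjiari].
/julamumixeketud/: the form ends in the consonant /d/, so [i] is inserted word-finally. → [julamumixeketudi].
/ovlelagleusiuj/: the form ends in the consonant /j/, so [i] is inserted word-finally. → [ovlelagleusiuji].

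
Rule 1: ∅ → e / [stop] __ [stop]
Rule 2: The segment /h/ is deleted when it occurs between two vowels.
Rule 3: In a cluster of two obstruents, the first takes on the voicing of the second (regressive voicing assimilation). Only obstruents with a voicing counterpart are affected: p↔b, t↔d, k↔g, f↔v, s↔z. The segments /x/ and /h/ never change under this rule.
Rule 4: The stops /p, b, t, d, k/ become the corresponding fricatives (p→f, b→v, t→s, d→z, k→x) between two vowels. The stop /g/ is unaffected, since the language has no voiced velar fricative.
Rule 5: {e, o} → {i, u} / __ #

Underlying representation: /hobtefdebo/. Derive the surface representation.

hovesevdevu

Rule 1 (stop-cluster e-epenthesis): /b/ and /t/ form a stop–stop cluster, so [e] is inserted between them. /hobtefdebo/ → hobetefdebo.
Rule 2 (intervocalic h-deletion): no segment meets the environment; /hobetefdebo/ is unchanged.
Rule 3 (regressive voicing assimilation): /f/ precedes the voiced obstruent /d/, so it voices to [v] by assimilation. /hobetefdebo/ → hobetevdebo.
Rule 4 (intervocalic spirantization): /b/ is a stop between vowels /o/ and /e/, so it spirantizes to the fricative [v]. /t/ is a stop between vowels /e/ and /e/, so it spirantizes to the fricative [s]. /b/ is a stop between vowels /e/ and /o/, so it spirantizes to the fricative [v]. /hobetevdebo/ → hovesevdevo.
Rule 5 (final vowel raising): /o/ is a mid vowel in word-final position, so it raises to [u]. /hovesevdevo/ → hovesevdevu.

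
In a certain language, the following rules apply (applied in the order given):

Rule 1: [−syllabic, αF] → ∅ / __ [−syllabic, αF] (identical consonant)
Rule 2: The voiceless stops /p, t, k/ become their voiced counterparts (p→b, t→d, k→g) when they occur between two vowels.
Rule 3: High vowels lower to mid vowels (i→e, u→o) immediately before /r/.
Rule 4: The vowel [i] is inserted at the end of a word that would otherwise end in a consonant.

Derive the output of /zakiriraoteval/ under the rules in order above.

zagereraodevali

Rule 1 (degemination): no segment meets the environment; /zakiriraoteval/ is unchanged.
Rule 2 (intervocalic voicing): /k/ is a voiceless stop between vowels /a/ and /i/, so it voices to [g]. /t/ is a voiceless stop between vowels /o/ and /e/, so it voices to [d]. /zakiriraoteval/ → zagiriraodeval.
Rule 3 (pre-rhotic lowering): /i/ is a high vowel immediately before /r/, so it lowers to [e]. /i/ is a high vowel immediately before /r/, so it lowers to [e]. /zagiriraodeval/ → zagereraodeval.
Rule 4 (final i-epenthesis): the form ends in the consonant /l/, so [i] is inserted word-finally. /zagereraodeval/ → zagereraodevali.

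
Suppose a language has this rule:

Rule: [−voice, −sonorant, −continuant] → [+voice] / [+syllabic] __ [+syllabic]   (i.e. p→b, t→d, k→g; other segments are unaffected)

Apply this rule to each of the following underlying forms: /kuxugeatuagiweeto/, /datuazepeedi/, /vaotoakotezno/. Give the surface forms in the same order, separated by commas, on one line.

kuxugeaduagiweedo, daduazebeedi, vaodoagodezno

/kuxugeatuagiweeto/: /t/ is a voiceless stop between vowels /a/ and /u/, so it voices to [d]. /t/ is a voiceless stop between vowels /e/ and /o/, so it voices to [d]. → [kuxugeaduagiweedo].
/datuazepeedi/: /t/ is a voiceless stop between vowels /a/ and /u/, so it voices to [d]. /p/ is a voiceless stop between vowels /e/ and /e/, so it voices to [b]. → [daduazebeedi].
/vaotoakotezno/: /t/ is a voiceless stop between vowels /o/ and /o/, so it voices to [d]. /k/ is a voiceless stop between vowels /a/ and /o/, so it voices to [g]. /t/ is a voiceless stop between vowels /o/ and /e/, so it voices to [d]. → [vaodoagodezno].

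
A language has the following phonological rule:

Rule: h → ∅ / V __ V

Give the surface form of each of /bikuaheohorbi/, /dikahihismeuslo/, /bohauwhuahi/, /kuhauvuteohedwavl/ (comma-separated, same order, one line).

/bikuaheohorbi/: /h/ occurs between vowels /a/ and /e/, so it deletes. /h/ occurs between vowels /o/ and /o/, so it deletes. → [bikuaeoorbi].
/dikahihismeuslo/: /h/ occurs between vowels /a/ and /i/, so it deletes. /h/ occurs between vowels /i/ and /i/, so it deletes. → [dikaiismeuslo].
/bohauwhuahi/: /h/ occurs between vowels /o/ and /a/, so it deletes. /h/ occurs between vowels /a/ and /i/, so it deletes. → [boauwhuai].
/kuhauvuteohedwavl/: /h/ occurs between vowels /u/ and /a/, so it deletes. /h/ occurs between vowels /o/ and /e/, so it deletes. → [kuauvuteoedwavl].

bikuaeoorbi, dikaiismeuslo, boauwhuai, kuauvuteoedwavl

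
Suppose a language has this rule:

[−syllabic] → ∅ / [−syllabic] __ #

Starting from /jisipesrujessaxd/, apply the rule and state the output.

/d/ is the second consonant of a word-final cluster /xd/, so it deletes.
The other instances of /j/, /s/, /p/, /r/, /x/ do not occur in the required environment and remain unchanged.
Surface form: [jisipesrujessax].

jisipesrujessax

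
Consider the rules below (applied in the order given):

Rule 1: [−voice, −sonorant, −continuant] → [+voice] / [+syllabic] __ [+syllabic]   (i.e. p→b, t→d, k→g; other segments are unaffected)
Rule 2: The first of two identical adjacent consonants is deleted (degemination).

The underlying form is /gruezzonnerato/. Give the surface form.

gruezonerado

Rule 1 (intervocalic voicing): /t/ is a voiceless stop between vowels /a/ and /o/, so it voices to [d]. /gruezzonnerato/ → gruezzonnerado.
Rule 2 (degemination): /zz/ is a geminate; the first /z/ deletes. /nn/ is a geminate; the first /n/ deletes. /gruezzonnerado/ → gruezonerado.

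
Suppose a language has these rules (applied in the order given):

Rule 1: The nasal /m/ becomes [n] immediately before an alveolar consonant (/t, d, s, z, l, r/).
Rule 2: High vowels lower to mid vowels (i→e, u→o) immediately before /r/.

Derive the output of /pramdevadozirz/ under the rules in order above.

Rule 1 (nasal place assimilation): /m/ precedes the alveolar consonant /d/, so it assimilates in place to [n]. /pramdevadozirz/ → prandevadozirz.
Rule 2 (pre-rhotic lowering): /i/ is a high vowel immediately before /r/, so it lowers to [e]. /prandevadozirz/ → prandevadozerz.

prandevadozerz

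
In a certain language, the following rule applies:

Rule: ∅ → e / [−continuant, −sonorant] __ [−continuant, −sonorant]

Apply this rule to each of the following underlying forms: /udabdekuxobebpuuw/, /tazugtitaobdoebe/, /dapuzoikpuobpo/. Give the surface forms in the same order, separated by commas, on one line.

udabedekuxobebepuuw, tazugetitaobedoebe, dapuzoikepuobepo

/udabdekuxobebpuuw/: /b/ and /d/ form a stop–stop cluster, so [e] is inserted between them. /b/ and /p/ form a stop–stop cluster, so [e] is inserted between them. → [udabedekuxobebepuuw].
/tazugtitaobdoebe/: /g/ and /t/ form a stop–stop cluster, so [e] is inserted between them. /b/ and /d/ form a stop–stop cluster, so [e] is inserted between them. → [tazugetitaobedoebe].
/dapuzoikpuobpo/: /k/ and /p/ form a stop–stop cluster, so [e] is inserted between them. /b/ and /p/ form a stop–stop cluster, so [e] is inserted between them. → [dapuzoikepuobepo].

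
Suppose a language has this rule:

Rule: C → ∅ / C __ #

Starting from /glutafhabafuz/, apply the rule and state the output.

glutafhabafuz

No segment of /glutafhabafuz/ meets the structural description of the rule, so the form surfaces unchanged.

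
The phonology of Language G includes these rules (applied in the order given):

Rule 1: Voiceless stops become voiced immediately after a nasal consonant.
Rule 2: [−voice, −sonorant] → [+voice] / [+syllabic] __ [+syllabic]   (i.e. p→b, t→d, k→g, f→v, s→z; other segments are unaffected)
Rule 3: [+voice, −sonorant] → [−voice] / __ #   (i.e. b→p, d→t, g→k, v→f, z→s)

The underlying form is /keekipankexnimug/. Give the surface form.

Rule 1 (post-nasal voicing): /k/ is a voiceless stop immediately after the nasal /n/, so it voices to [g]. /keekipankexnimug/ → keekipangexnimug.
Rule 2 (intervocalic voicing): /k/ is a voiceless obstruent between vowels /e/ and /i/, so it voices to [g]. /p/ is a voiceless obstruent between vowels /i/ and /a/, so it voices to [b]. /keekipangexnimug/ → keegibangexnimug.
Rule 3 (final devoicing): /g/ is a voiced obstruent in word-final position, so it devoices to [k]. /keegibangexnimug/ → keegibangexnimuk.

keegibangexnimuk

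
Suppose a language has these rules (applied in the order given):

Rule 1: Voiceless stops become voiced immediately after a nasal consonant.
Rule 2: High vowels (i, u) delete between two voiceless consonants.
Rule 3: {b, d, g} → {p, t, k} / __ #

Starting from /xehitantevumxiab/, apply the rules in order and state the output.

Rule 1 (post-nasal voicing): /t/ is a voiceless stop immediately after the nasal /n/, so it voices to [d]. /xehitantevumxiab/ → xehitandevumxiab.
Rule 2 (high vowel syncope): /i/ is a high vowel flanked by voiceless consonants /h/ and /t/, so it deletes. /xehitandevumxiab/ → xehtandevumxiab.
Rule 3 (final devoicing): /b/ is a voiced stop in word-final position, so it devoices to [p]. /xehtandevumxiab/ → xehtandevumxiap.

xehtandevumxiap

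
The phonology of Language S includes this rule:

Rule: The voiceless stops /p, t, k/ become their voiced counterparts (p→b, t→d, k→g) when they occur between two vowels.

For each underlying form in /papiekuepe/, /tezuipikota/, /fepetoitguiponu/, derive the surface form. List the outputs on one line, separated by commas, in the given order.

/papiekuepe/: /p/ is a voiceless stop between vowels /a/ and /i/, so it voices to [b]. /k/ is a voiceless stop between vowels /e/ and /u/, so it voices to [g]. /p/ is a voiceless stop between vowels /e/ and /e/, so it voices to [b]. → [pabieguebe].
/tezuipikota/: /p/ is a voiceless stop between vowels /i/ and /i/, so it voices to [b]. /k/ is a voiceless stop between vowels /i/ and /o/, so it voices to [g]. /t/ is a voiceless stop between vowels /o/ and /a/, so it voices to [d]. → [tezuibigoda].
/fepetoitguiponu/: /p/ is a voiceless stop between vowels /e/ and /e/, so it voices to [b]. /t/ is a voiceless stop between vowels /e/ and /o/, so it voices to [d]. /p/ is a voiceless stop between vowels /i/ and /o/, so it voices to [b]. → [febedoitguibonu].

pabieguebe, tezuibigoda, febedoitguibonu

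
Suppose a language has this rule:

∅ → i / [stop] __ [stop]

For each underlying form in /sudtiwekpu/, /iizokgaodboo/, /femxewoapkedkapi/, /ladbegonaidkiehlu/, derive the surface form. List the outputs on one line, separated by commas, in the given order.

/sudtiwekpu/: /d/ and /t/ form a stop–stop cluster, so [i] is inserted between them. /k/ and /p/ form a stop–stop cluster, so [i] is inserted between them. → [suditiwekipu].
/iizokgaodboo/: /k/ and /g/ form a stop–stop cluster, so [i] is inserted between them. /d/ and /b/ form a stop–stop cluster, so [i] is inserted between them. → [iizokigaodiboo].
/femxewoapkedkapi/: /p/ and /k/ form a stop–stop cluster, so [i] is inserted between them. /d/ and /k/ form a stop–stop cluster, so [i] is inserted between them. → [femxewoapikedikapi].
/ladbegonaidkiehlu/: /d/ and /b/ form a stop–stop cluster, so [i] is inserted between them. /d/ and /k/ form a stop–stop cluster, so [i] is inserted between them. → [ladibegonaidikiehlu].

suditiwekipu, iizokigaodiboo, femxewoapikedikapi, ladibegonaidikiehlu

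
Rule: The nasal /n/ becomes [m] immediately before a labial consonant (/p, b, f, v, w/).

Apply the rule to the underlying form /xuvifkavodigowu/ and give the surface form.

xuvifkavodigowu

No segment of /xuvifkavodigowu/ meets the structural description of the rule, so the form surfaces unchanged.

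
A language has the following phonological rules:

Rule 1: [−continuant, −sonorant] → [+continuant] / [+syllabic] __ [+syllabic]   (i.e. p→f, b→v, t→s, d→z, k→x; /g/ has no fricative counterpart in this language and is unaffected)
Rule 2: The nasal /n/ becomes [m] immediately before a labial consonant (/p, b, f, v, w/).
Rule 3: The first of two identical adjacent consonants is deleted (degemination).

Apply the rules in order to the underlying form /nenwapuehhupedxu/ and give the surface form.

Rule 1 (intervocalic spirantization): /p/ is a stop between vowels /a/ and /u/, so it spirantizes to the fricative [f]. /p/ is a stop between vowels /u/ and /e/, so it spirantizes to the fricative [f]. /nenwapuehhupedxu/ → nenwafuehhufedxu.
Rule 2 (nasal place assimilation): /n/ precedes the labial consonant /w/, so it assimilates in place to [m]. /nenwafuehhufedxu/ → nemwafuehhufedxu.
Rule 3 (degemination): /hh/ is a geminate; the first /h/ deletes. /nemwafuehhufedxu/ → nemwafuehufedxu.

nemwafuehufedxu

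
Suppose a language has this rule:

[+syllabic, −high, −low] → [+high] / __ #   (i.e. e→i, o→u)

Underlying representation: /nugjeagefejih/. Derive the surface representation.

nugjeagefejih

No segment of /nugjeagefejih/ meets the structural description of the rule, so the form surfaces unchanged.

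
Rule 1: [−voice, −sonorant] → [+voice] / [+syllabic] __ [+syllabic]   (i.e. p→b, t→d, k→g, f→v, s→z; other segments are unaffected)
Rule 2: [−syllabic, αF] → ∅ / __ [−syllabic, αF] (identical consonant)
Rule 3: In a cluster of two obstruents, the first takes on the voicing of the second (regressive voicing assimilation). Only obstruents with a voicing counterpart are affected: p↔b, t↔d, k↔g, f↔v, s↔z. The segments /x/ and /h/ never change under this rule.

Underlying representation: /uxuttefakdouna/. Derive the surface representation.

Rule 1 (intervocalic voicing): /f/ is a voiceless obstruent between vowels /e/ and /a/, so it voices to [v]. /uxuttefakdouna/ → uxuttevakdouna.
Rule 2 (degemination): /tt/ is a geminate; the first /t/ deletes. /uxuttevakdouna/ → uxutevakdouna.
Rule 3 (regressive voicing assimilation): /k/ precedes the voiced obstruent /d/, so it voices to [g] by assimilation. /uxutevakdouna/ → uxutevagdouna.

uxutevagdouna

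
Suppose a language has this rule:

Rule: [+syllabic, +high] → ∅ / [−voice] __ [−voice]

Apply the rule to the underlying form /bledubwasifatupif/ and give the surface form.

/i/ is a high vowel flanked by voiceless consonants /s/ and /f/, so it deletes.
/u/ is a high vowel flanked by voiceless consonants /t/ and /p/, so it deletes.
/i/ is a high vowel flanked by voiceless consonants /p/ and /f/, so it deletes.
The other instance of /u/ does not occur in the required environment and remains unchanged.
Surface form: [bledubwasfatpf].

bledubwasfatpf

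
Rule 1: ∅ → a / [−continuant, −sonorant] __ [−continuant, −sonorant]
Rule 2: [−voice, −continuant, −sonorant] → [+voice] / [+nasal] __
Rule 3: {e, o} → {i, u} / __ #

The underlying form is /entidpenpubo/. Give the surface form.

Rule 1 (stop-cluster a-epenthesis): /d/ and /p/ form a stop–stop cluster, so [a] is inserted between them. /entidpenpubo/ → entidapenpubo.
Rule 2 (post-nasal voicing): /t/ is a voiceless stop immediately after the nasal /n/, so it voices to [d]. /p/ is a voiceless stop immediately after the nasal /n/, so it voices to [b]. /entidapenpubo/ → endidapenbubo.
Rule 3 (final vowel raising): /o/ is a mid vowel in word-final position, so it raises to [u]. /endidapenbubo/ → endidapenbubu.

endidapenbubu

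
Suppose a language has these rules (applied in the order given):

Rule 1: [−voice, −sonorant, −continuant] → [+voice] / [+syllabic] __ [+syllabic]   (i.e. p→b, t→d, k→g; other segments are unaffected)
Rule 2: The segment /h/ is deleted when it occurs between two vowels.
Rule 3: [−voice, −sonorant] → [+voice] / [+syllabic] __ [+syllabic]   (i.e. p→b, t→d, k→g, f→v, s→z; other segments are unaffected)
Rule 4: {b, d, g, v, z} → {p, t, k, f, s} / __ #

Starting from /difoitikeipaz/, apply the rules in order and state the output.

divoidigeibas

Rule 1 (intervocalic voicing): /t/ is a voiceless stop between vowels /i/ and /i/, so it voices to [d]. /k/ is a voiceless stop between vowels /i/ and /e/, so it voices to [g]. /p/ is a voiceless stop between vowels /i/ and /a/, so it voices to [b]. /difoitikeipaz/ → difoidigeibaz.
Rule 2 (intervocalic h-deletion): no segment meets the environment; /difoidigeibaz/ is unchanged.
Rule 3 (intervocalic voicing): /f/ is a voiceless obstruent between vowels /i/ and /o/, so it voices to [v]. /difoidigeibaz/ → divoidigeibaz.
Rule 4 (final devoicing): /z/ is a voiced obstruent in word-final position, so it devoices to [s]. /divoidigeibaz/ → divoidigeibas.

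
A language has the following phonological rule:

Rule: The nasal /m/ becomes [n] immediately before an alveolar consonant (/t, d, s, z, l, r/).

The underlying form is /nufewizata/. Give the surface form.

No segment of /nufewizata/ meets the structural description of the rule, so the form surfaces unchanged.

nufewizata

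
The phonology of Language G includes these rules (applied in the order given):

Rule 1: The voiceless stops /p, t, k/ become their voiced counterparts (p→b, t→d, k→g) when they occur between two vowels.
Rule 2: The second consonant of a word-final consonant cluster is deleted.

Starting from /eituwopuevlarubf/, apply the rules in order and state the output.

eiduwobuevlarub

Rule 1 (intervocalic voicing): /t/ is a voiceless stop between vowels /i/ and /u/, so it voices to [d]. /p/ is a voiceless stop between vowels /o/ and /u/, so it voices to [b]. /eituwopuevlarubf/ → eiduwobuevlarubf.
Rule 2 (final cluster simplification): /f/ is the second consonant of a word-final cluster /bf/, so it deletes. /eiduwobuevlarubf/ → eiduwobuevlarub.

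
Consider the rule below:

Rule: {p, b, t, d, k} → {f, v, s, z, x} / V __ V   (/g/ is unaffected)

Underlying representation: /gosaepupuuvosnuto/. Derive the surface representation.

/p/ is a stop between vowels /e/ and /u/, so it spirantizes to the fricative [f].
/p/ is a stop between vowels /u/ and /u/, so it spirantizes to the fricative [f].
/t/ is a stop between vowels /u/ and /o/, so it spirantizes to the fricative [s].
Surface form: [gosaefufuuvosnuso].

gosaefufuuvosnuso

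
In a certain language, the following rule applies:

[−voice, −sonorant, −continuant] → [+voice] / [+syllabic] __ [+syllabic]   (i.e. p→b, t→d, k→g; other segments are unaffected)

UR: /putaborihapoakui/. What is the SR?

pudaborihaboagui

Scanning /putaborihapoakui/: /p/ at position 1 is not in the conditioning environment; /t/ is a voiceless stop between vowels /u/ and /a/, so it voices to [d]; /p/ is a voiceless stop between vowels /a/ and /o/, so it voices to [b]; /k/ is a voiceless stop between vowels /a/ and /u/, so it voices to [g].
Result: [pudaborihaboagui].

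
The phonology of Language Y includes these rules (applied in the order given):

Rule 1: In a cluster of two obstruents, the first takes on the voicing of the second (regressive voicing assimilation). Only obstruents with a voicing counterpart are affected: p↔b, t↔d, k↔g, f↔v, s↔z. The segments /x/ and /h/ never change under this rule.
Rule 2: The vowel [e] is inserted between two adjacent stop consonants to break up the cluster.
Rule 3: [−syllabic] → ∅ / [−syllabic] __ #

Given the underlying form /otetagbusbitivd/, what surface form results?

otetagebuzbitiv

Rule 1 (regressive voicing assimilation): /s/ precedes the voiced obstruent /b/, so it voices to [z] by assimilation. /otetagbusbitivd/ → otetagbuzbitivd.
Rule 2 (stop-cluster e-epenthesis): /g/ and /b/ form a stop–stop cluster, so [e] is inserted between them. /otetagbuzbitivd/ → otetagebuzbitivd.
Rule 3 (final cluster simplification): /d/ is the second consonant of a word-final cluster /vd/, so it deletes. /otetagebuzbitivd/ → otetagebuzbitiv.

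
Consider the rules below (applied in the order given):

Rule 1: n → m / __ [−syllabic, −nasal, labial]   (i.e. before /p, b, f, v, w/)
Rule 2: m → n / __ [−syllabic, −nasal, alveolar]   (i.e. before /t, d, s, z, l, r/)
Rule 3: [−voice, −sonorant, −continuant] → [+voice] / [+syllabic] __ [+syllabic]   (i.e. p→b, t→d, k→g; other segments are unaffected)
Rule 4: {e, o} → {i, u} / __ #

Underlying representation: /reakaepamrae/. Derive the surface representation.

Rule 1 (nasal place assimilation): no segment meets the environment; /reakaepamrae/ is unchanged.
Rule 2 (nasal place assimilation): /m/ precedes the alveolar consonant /r/, so it assimilates in place to [n]. /reakaepamrae/ → reakaepanrae.
Rule 3 (intervocalic voicing): /k/ is a voiceless stop between vowels /a/ and /a/, so it voices to [g]. /p/ is a voiceless stop between vowels /e/ and /a/, so it voices to [b]. /reakaepanrae/ → reagaebanrae.
Rule 4 (final vowel raising): /e/ is a mid vowel in word-final position, so it raises to [i]. /reagaebanrae/ → reagaebanrai.

reagaebanrai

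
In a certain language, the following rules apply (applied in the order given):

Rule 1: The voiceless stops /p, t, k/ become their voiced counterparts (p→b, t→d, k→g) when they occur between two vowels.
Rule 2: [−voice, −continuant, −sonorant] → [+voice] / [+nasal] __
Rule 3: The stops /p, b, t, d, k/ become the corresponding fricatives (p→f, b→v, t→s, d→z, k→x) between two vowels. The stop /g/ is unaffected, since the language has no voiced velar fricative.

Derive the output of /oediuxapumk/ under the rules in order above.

Rule 1 (intervocalic voicing): /p/ is a voiceless stop between vowels /a/ and /u/, so it voices to [b]. /oediuxapumk/ → oediuxabumk.
Rule 2 (post-nasal voicing): /k/ is a voiceless stop immediately after the nasal /m/, so it voices to [g]. /oediuxabumk/ → oediuxabumg.
Rule 3 (intervocalic spirantization): /d/ is a stop between vowels /e/ and /i/, so it spirantizes to the fricative [z]. /b/ is a stop between vowels /a/ and /u/, so it spirantizes to the fricative [v]. /oediuxabumg/ → oeziuxavumg.

oeziuxavumg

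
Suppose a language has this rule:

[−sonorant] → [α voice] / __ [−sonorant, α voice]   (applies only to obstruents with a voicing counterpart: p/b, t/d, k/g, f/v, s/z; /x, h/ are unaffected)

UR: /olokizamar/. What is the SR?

No segment of /olokizamar/ meets the structural description of the rule, so the form surfaces unchanged.

olokizamar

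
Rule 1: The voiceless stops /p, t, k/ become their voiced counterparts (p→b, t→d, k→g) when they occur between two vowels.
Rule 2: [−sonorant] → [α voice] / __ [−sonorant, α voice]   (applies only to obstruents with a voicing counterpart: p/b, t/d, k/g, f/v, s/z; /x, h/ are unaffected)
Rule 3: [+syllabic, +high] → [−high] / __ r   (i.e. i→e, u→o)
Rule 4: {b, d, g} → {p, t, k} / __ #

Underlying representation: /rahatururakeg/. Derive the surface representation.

Rule 1 (intervocalic voicing): /t/ is a voiceless stop between vowels /a/ and /u/, so it voices to [d]. /k/ is a voiceless stop between vowels /a/ and /e/, so it voices to [g]. /rahatururakeg/ → rahadururageg.
Rule 2 (regressive voicing assimilation): no segment meets the environment; /rahadururageg/ is unchanged.
Rule 3 (pre-rhotic lowering): /u/ is a high vowel immediately before /r/, so it lowers to [o]. /u/ is a high vowel immediately before /r/, so it lowers to [o]. /rahadururageg/ → rahadororageg.
Rule 4 (final devoicing): /g/ is a voiced stop in word-final position, so it devoices to [k]. /rahadororageg/ → rahadororagek.

rahadororagek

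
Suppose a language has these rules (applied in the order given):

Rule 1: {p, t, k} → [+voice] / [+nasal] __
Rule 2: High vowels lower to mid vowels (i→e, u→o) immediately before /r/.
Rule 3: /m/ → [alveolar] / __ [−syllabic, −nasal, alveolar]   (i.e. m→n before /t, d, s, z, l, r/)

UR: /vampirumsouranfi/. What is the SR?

Rule 1 (post-nasal voicing): /p/ is a voiceless stop immediately after the nasal /m/, so it voices to [b]. /vampirumsouranfi/ → vambirumsouranfi.
Rule 2 (pre-rhotic lowering): /i/ is a high vowel immediately before /r/, so it lowers to [e]. /u/ is a high vowel immediately before /r/, so it lowers to [o]. /vambirumsouranfi/ → vamberumsooranfi.
Rule 3 (nasal place assimilation): /m/ precedes the alveolar consonant /s/, so it assimilates in place to [n]. /vamberumsooranfi/ → vamberunsooranfi.

vamberunsooranfi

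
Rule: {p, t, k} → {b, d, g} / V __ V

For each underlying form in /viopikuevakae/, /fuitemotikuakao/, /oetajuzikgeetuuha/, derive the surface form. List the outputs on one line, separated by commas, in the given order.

viobiguevagae, fuidemodiguagao, oedajuzikgeeduuha

/viopikuevakae/: /p/ is a voiceless stop between vowels /o/ and /i/, so it voices to [b]. /k/ is a voiceless stop between vowels /i/ and /u/, so it voices to [g]. /k/ is a voiceless stop between vowels /a/ and /a/, so it voices to [g]. → [viobiguevagae].
/fuitemotikuakao/: /t/ is a voiceless stop between vowels /i/ and /e/, so it voices to [d]. /t/ is a voiceless stop between vowels /o/ and /i/, so it voices to [d]. /k/ is a voiceless stop between vowels /i/ and /u/, so it voices to [g]. /k/ is a voiceless stop between vowels /a/ and /a/, so it voices to [g]. → [fuidemodiguagao].
/oetajuzikgeetuuha/: /t/ is a voiceless stop between vowels /e/ and /a/, so it voices to [d]. /t/ is a voiceless stop between vowels /e/ and /u/, so it voices to [d]. → [oedajuzikgeeduuha].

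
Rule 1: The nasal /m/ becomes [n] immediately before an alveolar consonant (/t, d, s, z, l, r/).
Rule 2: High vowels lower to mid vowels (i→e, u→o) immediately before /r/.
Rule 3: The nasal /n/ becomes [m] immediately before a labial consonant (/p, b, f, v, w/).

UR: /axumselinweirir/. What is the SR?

axunselimweerer

Rule 1 (nasal place assimilation): /m/ precedes the alveolar consonant /s/, so it assimilates in place to [n]. /axumselinweirir/ → axunselinweirir.
Rule 2 (pre-rhotic lowering): /i/ is a high vowel immediately before /r/, so it lowers to [e]. /i/ is a high vowel immediately before /r/, so it lowers to [e]. /axunselinweirir/ → axunselinweerer.
Rule 3 (nasal place assimilation): /n/ precedes the labial consonant /w/, so it assimilates in place to [m]. /axunselinweerer/ → axunselimweerer.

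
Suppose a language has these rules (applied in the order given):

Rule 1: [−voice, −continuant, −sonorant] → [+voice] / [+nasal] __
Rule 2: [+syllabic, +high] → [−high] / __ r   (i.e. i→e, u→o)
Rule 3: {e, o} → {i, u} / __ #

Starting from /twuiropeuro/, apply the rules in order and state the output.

Rule 1 (post-nasal voicing): no segment meets the environment; /twuiropeuro/ is unchanged.
Rule 2 (pre-rhotic lowering): /i/ is a high vowel immediately before /r/, so it lowers to [e]. /u/ is a high vowel immediately before /r/, so it lowers to [o]. /twuiropeuro/ → twueropeoro.
Rule 3 (final vowel raising): /o/ is a mid vowel in word-final position, so it raises to [u]. /twueropeoro/ → twueropeoru.

twueropeoru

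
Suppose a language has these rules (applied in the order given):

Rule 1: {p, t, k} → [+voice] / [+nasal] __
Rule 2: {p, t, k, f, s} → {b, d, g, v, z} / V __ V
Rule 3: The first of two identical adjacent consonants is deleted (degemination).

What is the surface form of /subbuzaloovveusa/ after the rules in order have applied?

Rule 1 (post-nasal voicing): no segment meets the environment; /subbuzaloovveusa/ is unchanged.
Rule 2 (intervocalic voicing): /s/ is a voiceless obstruent between vowels /u/ and /a/, so it voices to [z]. /subbuzaloovveusa/ → subbuzaloovveuza.
Rule 3 (degemination): /bb/ is a geminate; the first /b/ deletes. /vv/ is a geminate; the first /v/ deletes. /subbuzaloovveuza/ → subuzalooveuza.

subuzalooveuza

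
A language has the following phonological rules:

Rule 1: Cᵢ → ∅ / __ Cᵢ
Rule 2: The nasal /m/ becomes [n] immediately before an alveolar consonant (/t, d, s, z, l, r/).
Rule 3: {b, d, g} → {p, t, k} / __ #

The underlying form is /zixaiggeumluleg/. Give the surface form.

zixaigeunlulek

Rule 1 (degemination): /gg/ is a geminate; the first /g/ deletes. /zixaiggeumluleg/ → zixaigeumluleg.
Rule 2 (nasal place assimilation): /m/ precedes the alveolar consonant /l/, so it assimilates in place to [n]. /zixaigeumluleg/ → zixaigeunluleg.
Rule 3 (final devoicing): /g/ is a voiced stop in word-final position, so it devoices to [k]. /zixaigeunluleg/ → zixaigeunlulek.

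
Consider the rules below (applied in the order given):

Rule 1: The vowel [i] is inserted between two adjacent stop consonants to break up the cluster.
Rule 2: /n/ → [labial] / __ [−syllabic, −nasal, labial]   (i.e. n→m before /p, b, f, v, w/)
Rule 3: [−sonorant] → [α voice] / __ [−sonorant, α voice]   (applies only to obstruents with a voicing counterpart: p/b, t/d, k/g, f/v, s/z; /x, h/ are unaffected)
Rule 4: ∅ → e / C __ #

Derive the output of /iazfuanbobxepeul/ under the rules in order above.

Rule 1 (stop-cluster i-epenthesis): no segment meets the environment; /iazfuanbobxepeul/ is unchanged.
Rule 2 (nasal place assimilation): /n/ precedes the labial consonant /b/, so it assimilates in place to [m]. /iazfuanbobxepeul/ → iazfuambobxepeul.
Rule 3 (regressive voicing assimilation): /z/ precedes the voiceless obstruent /f/, so it devoices to [s] by assimilation. /b/ precedes the voiceless obstruent /x/, so it devoices to [p] by assimilation. /iazfuambobxepeul/ → iasfuambopxepeul.
Rule 4 (final e-epenthesis): the form ends in the consonant /l/, so [e] is inserted word-finally. /iasfuambopxepeul/ → iasfuambopxepeule.

iasfuambopxepeule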